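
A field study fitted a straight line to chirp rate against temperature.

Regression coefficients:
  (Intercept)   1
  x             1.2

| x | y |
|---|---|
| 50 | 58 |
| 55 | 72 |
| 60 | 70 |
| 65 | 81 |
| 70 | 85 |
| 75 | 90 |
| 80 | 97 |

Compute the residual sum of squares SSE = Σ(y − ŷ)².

x=50: ŷ = 1 + 1.2·50 = 61; e = 58 − 61 = -3
x=55: ŷ = 1 + 1.2·55 = 67; e = 72 − 67 = 5
x=60: ŷ = 1 + 1.2·60 = 73; e = 70 − 73 = -3
x=65: ŷ = 1 + 1.2·65 = 79; e = 81 − 79 = 2
x=70: ŷ = 1 + 1.2·70 = 85; e = 85 − 85 = 0
x=75: ŷ = 1 + 1.2·75 = 91; e = 90 − 91 = -1
x=80: ŷ = 1 + 1.2·80 = 97; e = 97 − 97 = 0
SSE = 9 + 25 + 9 + 4 + 0 + 1 + 0 = 48

SSE = 48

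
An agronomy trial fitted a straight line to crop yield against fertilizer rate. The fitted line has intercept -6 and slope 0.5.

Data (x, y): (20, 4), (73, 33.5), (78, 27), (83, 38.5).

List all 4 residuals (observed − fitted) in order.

0, 3, -6, 3

x=20: ŷ = -6 + 0.5·20 = 4; r = 4 − 4 = 0
x=73: ŷ = -6 + 0.5·73 = 30.5; r = 33.5 − 30.5 = 3
x=78: ŷ = -6 + 0.5·78 = 33; r = 27 − 33 = -6
x=83: ŷ = -6 + 0.5·83 = 35.5; r = 38.5 − 35.5 = 3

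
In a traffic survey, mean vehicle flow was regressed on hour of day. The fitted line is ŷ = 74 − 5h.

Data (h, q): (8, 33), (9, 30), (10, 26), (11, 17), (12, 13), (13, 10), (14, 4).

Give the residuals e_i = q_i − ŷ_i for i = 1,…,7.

h=8: ŷ = 74 − 5·8 = 34; e = 33 − 34 = -1
h=9: ŷ = 74 − 5·9 = 29; e = 30 − 29 = 1
h=10: ŷ = 74 − 5·10 = 24; e = 26 − 24 = 2
h=11: ŷ = 74 − 5·11 = 19; e = 17 − 19 = -2
h=12: ŷ = 74 − 5·12 = 14; e = 13 − 14 = -1
h=13: ŷ = 74 − 5·13 = 9; e = 10 − 9 = 1
h=14: ŷ = 74 − 5·14 = 4; e = 4 − 4 = 0

-1, 1, 2, -2, -1, 1, 0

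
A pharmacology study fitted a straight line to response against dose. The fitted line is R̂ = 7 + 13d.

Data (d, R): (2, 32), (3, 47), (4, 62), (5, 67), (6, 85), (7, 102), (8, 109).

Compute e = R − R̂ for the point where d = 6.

R̂ = 7 + 13·6 = 85
e = 85 − 85 = 0

e = 0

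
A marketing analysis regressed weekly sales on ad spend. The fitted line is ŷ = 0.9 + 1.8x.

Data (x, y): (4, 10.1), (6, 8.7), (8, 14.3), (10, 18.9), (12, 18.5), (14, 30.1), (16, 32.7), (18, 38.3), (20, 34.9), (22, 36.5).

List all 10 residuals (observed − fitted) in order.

2, -3, -1, 0, -4, 4, 3, 5, -2, -4

x=4: ŷ = 0.9 + 1.8·4 = 8.1; e = 10.1 − 8.1 = 2
x=6: ŷ = 0.9 + 1.8·6 = 11.7; e = 8.7 − 11.7 = -3
x=8: ŷ = 0.9 + 1.8·8 = 15.3; e = 14.3 − 15.3 = -1
x=10: ŷ = 0.9 + 1.8·10 = 18.9; e = 18.9 − 18.9 = 0
x=12: ŷ = 0.9 + 1.8·12 = 22.5; e = 18.5 − 22.5 = -4
x=14: ŷ = 0.9 + 1.8·14 = 26.1; e = 30.1 − 26.1 = 4
x=16: ŷ = 0.9 + 1.8·16 = 29.7; e = 32.7 − 29.7 = 3
x=18: ŷ = 0.9 + 1.8·18 = 33.3; e = 38.3 − 33.3 = 5
x=20: ŷ = 0.9 + 1.8·20 = 36.9; e = 34.9 − 36.9 = -2
x=22: ŷ = 0.9 + 1.8·22 = 40.5; e = 36.5 − 40.5 = -4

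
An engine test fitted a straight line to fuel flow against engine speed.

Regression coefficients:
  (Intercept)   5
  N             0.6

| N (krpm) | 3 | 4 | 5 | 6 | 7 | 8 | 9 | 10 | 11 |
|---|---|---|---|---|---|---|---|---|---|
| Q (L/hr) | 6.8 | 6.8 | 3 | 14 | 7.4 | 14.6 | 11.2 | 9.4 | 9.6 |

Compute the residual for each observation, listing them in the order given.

N=3: Q̂ = 5 + 0.6·3 = 6.8; e = 6.8 − 6.8 = 0
N=4: Q̂ = 5 + 0.6·4 = 7.4; e = 6.8 − 7.4 = -0.6
N=5: Q̂ = 5 + 0.6·5 = 8; e = 3 − 8 = -5
N=6: Q̂ = 5 + 0.6·6 = 8.6; e = 14 − 8.6 = 5.4
N=7: Q̂ = 5 + 0.6·7 = 9.2; e = 7.4 − 9.2 = -1.8
N=8: Q̂ = 5 + 0.6·8 = 9.8; e = 14.6 − 9.8 = 4.8
N=9: Q̂ = 5 + 0.6·9 = 10.4; e = 11.2 − 10.4 = 0.8
N=10: Q̂ = 5 + 0.6·10 = 11; e = 9.4 − 11 = -1.6
N=11: Q̂ = 5 + 0.6·11 = 11.6; e = 9.6 − 11.6 = -2

0, -0.6, -5, 5.4, -1.8, 4.8, 0.8, -1.6, -2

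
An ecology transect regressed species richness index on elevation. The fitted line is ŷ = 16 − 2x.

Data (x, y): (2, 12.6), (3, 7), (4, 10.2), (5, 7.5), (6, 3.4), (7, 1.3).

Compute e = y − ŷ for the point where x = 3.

e = -3

ŷ = 16 − 2·3 = 10
e = 7 − 10 = -3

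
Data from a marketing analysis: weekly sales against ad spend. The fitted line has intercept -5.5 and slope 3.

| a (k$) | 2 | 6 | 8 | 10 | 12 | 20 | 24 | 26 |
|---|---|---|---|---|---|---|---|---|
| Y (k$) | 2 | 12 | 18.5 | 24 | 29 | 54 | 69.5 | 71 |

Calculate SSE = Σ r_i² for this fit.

SSE = 16.5

a=2: ŷ = -5.5 + 3·2 = 0.5; r = 2 − 0.5 = 1.5
a=6: ŷ = -5.5 + 3·6 = 12.5; r = 12 − 12.5 = -0.5
a=8: ŷ = -5.5 + 3·8 = 18.5; r = 18.5 − 18.5 = 0
a=10: ŷ = -5.5 + 3·10 = 24.5; r = 24 − 24.5 = -0.5
a=12: ŷ = -5.5 + 3·12 = 30.5; r = 29 − 30.5 = -1.5
a=20: ŷ = -5.5 + 3·20 = 54.5; r = 54 − 54.5 = -0.5
a=24: ŷ = -5.5 + 3·24 = 66.5; r = 69.5 − 66.5 = 3
a=26: ŷ = -5.5 + 3·26 = 72.5; r = 71 − 72.5 = -1.5
SSE = 2.25 + 0.25 + 0 + 0.25 + 2.25 + 0.25 + 9 + 2.25 = 16.5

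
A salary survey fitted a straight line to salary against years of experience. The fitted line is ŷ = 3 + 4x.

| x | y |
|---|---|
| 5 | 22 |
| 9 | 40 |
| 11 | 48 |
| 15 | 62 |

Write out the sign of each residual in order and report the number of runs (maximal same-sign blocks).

x=5: ŷ = 3 + 4·5 = 23; r = 22 − 23 = -1
x=9: ŷ = 3 + 4·9 = 39; r = 40 − 39 = 1
x=11: ŷ = 3 + 4·11 = 47; r = 48 − 47 = 1
x=15: ŷ = 3 + 4·15 = 63; r = 62 − 63 = -1
Signs: − + + −
Runs: −×1, +×2, −×1 → 3

3 runs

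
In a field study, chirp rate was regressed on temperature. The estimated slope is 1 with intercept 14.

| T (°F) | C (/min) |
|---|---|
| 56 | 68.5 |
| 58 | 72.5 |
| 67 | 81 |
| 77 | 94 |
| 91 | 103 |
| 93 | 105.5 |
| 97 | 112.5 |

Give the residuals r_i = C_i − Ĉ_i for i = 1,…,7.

T=56: Ĉ = 14 + 56 = 70; r = 68.5 − 70 = -1.5
T=58: Ĉ = 14 + 58 = 72; r = 72.5 − 72 = 0.5
T=67: Ĉ = 14 + 67 = 81; r = 81 − 81 = 0
T=77: Ĉ = 14 + 77 = 91; r = 94 − 91 = 3
T=91: Ĉ = 14 + 91 = 105; r = 103 − 105 = -2
T=93: Ĉ = 14 + 93 = 107; r = 105.5 − 107 = -1.5
T=97: Ĉ = 14 + 97 = 111; r = 112.5 − 111 = 1.5

-1.5, 0.5, 0, 3, -2, -1.5, 1.5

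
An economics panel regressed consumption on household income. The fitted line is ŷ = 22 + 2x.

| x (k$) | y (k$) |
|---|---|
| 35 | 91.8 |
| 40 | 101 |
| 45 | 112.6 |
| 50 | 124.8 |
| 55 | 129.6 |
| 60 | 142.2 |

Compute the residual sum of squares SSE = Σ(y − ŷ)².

SSE = 15.04

x=35: ŷ = 22 + 2·35 = 92; e = 91.8 − 92 = -0.2
x=40: ŷ = 22 + 2·40 = 102; e = 101 − 102 = -1
x=45: ŷ = 22 + 2·45 = 112; e = 112.6 − 112 = 0.6
x=50: ŷ = 22 + 2·50 = 122; e = 124.8 − 122 = 2.8
x=55: ŷ = 22 + 2·55 = 132; e = 129.6 − 132 = -2.4
x=60: ŷ = 22 + 2·60 = 142; e = 142.2 − 142 = 0.2
SSE = 0.04 + 1 + 0.36 + 7.84 + 5.76 + 0.04 = 15.04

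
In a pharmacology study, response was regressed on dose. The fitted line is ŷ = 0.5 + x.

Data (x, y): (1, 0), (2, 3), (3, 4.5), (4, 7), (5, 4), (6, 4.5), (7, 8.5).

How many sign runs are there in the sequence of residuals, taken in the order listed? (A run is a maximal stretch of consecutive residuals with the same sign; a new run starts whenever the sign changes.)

x=1: ŷ = 0.5 + 1 = 1.5; e = 0 − 1.5 = -1.5
x=2: ŷ = 0.5 + 2 = 2.5; e = 3 − 2.5 = 0.5
x=3: ŷ = 0.5 + 3 = 3.5; e = 4.5 − 3.5 = 1
x=4: ŷ = 0.5 + 4 = 4.5; e = 7 − 4.5 = 2.5
x=5: ŷ = 0.5 + 5 = 5.5; e = 4 − 5.5 = -1.5
x=6: ŷ = 0.5 + 6 = 6.5; e = 4.5 − 6.5 = -2
x=7: ŷ = 0.5 + 7 = 7.5; e = 8.5 − 7.5 = 1
Signs: − + + + − − +
Runs: −×1, +×3, −×2, +×1 → 4

4 runs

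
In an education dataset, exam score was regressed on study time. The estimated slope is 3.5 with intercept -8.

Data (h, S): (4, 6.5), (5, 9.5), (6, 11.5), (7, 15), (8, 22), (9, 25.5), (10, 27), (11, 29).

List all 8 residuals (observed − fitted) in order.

h=4: Ŝ = -8 + 3.5·4 = 6; e = 6.5 − 6 = 0.5
h=5: Ŝ = -8 + 3.5·5 = 9.5; e = 9.5 − 9.5 = 0
h=6: Ŝ = -8 + 3.5·6 = 13; e = 11.5 − 13 = -1.5
h=7: Ŝ = -8 + 3.5·7 = 16.5; e = 15 − 16.5 = -1.5
h=8: Ŝ = -8 + 3.5·8 = 20; e = 22 − 20 = 2
h=9: Ŝ = -8 + 3.5·9 = 23.5; e = 25.5 − 23.5 = 2
h=10: Ŝ = -8 + 3.5·10 = 27; e = 27 − 27 = 0
h=11: Ŝ = -8 + 3.5·11 = 30.5; e = 29 − 30.5 = -1.5

0.5, 0, -1.5, -1.5, 2, 2, 0, -1.5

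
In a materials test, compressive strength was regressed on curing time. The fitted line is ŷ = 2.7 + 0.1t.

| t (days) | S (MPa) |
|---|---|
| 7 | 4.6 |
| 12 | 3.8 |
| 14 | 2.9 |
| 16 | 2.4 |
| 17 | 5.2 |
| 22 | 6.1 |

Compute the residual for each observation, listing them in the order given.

t=7: ŷ = 2.7 + 0.1·7 = 3.4; r = 4.6 − 3.4 = 1.2
t=12: ŷ = 2.7 + 0.1·12 = 3.9; r = 3.8 − 3.9 = -0.1
t=14: ŷ = 2.7 + 0.1·14 = 4.1; r = 2.9 − 4.1 = -1.2
t=16: ŷ = 2.7 + 0.1·16 = 4.3; r = 2.4 − 4.3 = -1.9
t=17: ŷ = 2.7 + 0.1·17 = 4.4; r = 5.2 − 4.4 = 0.8
t=22: ŷ = 2.7 + 0.1·22 = 4.9; r = 6.1 − 4.9 = 1.2

1.2, -0.1, -1.2, -1.9, 0.8, 1.2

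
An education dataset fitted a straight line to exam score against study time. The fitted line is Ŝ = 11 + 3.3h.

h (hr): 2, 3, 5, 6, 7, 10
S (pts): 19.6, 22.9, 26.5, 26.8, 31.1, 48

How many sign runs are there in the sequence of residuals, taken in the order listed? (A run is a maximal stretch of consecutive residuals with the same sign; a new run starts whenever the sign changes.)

3 runs

h=2: Ŝ = 11 + 3.3·2 = 17.6; e = 19.6 − 17.6 = 2
h=3: Ŝ = 11 + 3.3·3 = 20.9; e = 22.9 − 20.9 = 2
h=5: Ŝ = 11 + 3.3·5 = 27.5; e = 26.5 − 27.5 = -1
h=6: Ŝ = 11 + 3.3·6 = 30.8; e = 26.8 − 30.8 = -4
h=7: Ŝ = 11 + 3.3·7 = 34.1; e = 31.1 − 34.1 = -3
h=10: Ŝ = 11 + 3.3·10 = 44; e = 48 − 44 = 4
Signs: + + − − − +
Runs: +×2, −×3, +×1 → 3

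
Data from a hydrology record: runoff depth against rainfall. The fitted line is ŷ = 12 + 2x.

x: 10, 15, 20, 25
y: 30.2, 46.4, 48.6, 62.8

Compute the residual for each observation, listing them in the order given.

x=10: ŷ = 12 + 2·10 = 32; e = 30.2 − 32 = -1.8
x=15: ŷ = 12 + 2·15 = 42; e = 46.4 − 42 = 4.4
x=20: ŷ = 12 + 2·20 = 52; e = 48.6 − 52 = -3.4
x=25: ŷ = 12 + 2·25 = 62; e = 62.8 − 62 = 0.8

-1.8, 4.4, -3.4, 0.8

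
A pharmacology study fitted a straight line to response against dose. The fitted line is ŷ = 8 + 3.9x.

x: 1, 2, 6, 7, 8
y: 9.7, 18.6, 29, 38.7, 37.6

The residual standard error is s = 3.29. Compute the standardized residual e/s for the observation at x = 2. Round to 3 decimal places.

0.851

ŷ = 8 + 3.9·2 = 15.8
e = 18.6 − 15.8 = 2.8
e/s = 2.8 / 3.29 = 0.851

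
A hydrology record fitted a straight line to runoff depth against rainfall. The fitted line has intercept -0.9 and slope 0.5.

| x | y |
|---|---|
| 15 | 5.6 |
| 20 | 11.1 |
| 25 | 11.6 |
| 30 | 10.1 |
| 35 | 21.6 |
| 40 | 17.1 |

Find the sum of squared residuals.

SSE = 50

x=15: ŷ = -0.9 + 0.5·15 = 6.6; e = 5.6 − 6.6 = -1
x=20: ŷ = -0.9 + 0.5·20 = 9.1; e = 11.1 − 9.1 = 2
x=25: ŷ = -0.9 + 0.5·25 = 11.6; e = 11.6 − 11.6 = 0
x=30: ŷ = -0.9 + 0.5·30 = 14.1; e = 10.1 − 14.1 = -4
x=35: ŷ = -0.9 + 0.5·35 = 16.6; e = 21.6 − 16.6 = 5
x=40: ŷ = -0.9 + 0.5·40 = 19.1; e = 17.1 − 19.1 = -2
SSE = 1 + 4 + 0 + 16 + 25 + 4 = 50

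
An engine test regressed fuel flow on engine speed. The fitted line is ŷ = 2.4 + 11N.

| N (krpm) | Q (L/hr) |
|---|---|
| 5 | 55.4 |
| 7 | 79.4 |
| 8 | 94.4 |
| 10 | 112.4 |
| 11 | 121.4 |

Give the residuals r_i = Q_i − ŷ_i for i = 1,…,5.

N=5: ŷ = 2.4 + 11·5 = 57.4; r = 55.4 − 57.4 = -2
N=7: ŷ = 2.4 + 11·7 = 79.4; r = 79.4 − 79.4 = 0
N=8: ŷ = 2.4 + 11·8 = 90.4; r = 94.4 − 90.4 = 4
N=10: ŷ = 2.4 + 11·10 = 112.4; r = 112.4 − 112.4 = 0
N=11: ŷ = 2.4 + 11·11 = 123.4; r = 121.4 − 123.4 = -2

-2, 0, 4, 0, -2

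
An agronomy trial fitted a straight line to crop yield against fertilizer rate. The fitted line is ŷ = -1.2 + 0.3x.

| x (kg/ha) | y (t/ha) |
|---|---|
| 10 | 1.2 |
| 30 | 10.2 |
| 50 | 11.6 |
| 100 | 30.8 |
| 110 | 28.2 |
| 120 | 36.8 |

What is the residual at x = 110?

ŷ = -1.2 + 0.3·110 = 31.8
r = 28.2 − 31.8 = -3.6

r = -3.6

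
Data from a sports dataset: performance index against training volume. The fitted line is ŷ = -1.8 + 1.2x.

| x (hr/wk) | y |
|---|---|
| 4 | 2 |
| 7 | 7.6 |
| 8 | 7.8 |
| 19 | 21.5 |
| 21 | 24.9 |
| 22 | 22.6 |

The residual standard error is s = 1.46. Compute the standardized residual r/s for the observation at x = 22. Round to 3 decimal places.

-1.370

ŷ = -1.8 + 1.2·22 = 24.6
r = 22.6 − 24.6 = -2
r/s = -2 / 1.46 = -1.370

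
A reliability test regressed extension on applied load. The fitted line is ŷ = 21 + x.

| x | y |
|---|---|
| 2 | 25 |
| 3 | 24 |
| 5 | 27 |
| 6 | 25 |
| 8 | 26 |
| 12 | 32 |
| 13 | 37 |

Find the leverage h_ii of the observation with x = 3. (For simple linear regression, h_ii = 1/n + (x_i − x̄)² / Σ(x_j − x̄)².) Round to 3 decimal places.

x̄ = (2 + 3 + 5 + 6 + 8 + 12 + 13)/7 = 7
Σ(x − x̄)² = 25 + 16 + 4 + 1 + 1 + 25 + 36 = 108
h = 1/7 + (-4)²/108 = 0.142857 + 0.148148 = 0.291

h = 0.291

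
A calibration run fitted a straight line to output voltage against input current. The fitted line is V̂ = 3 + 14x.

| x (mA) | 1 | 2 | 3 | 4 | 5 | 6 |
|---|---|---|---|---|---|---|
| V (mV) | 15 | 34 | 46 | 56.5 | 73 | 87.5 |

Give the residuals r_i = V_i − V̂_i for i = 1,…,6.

x=1: V̂ = 3 + 14·1 = 17; r = 15 − 17 = -2
x=2: V̂ = 3 + 14·2 = 31; r = 34 − 31 = 3
x=3: V̂ = 3 + 14·3 = 45; r = 46 − 45 = 1
x=4: V̂ = 3 + 14·4 = 59; r = 56.5 − 59 = -2.5
x=5: V̂ = 3 + 14·5 = 73; r = 73 − 73 = 0
x=6: V̂ = 3 + 14·6 = 87; r = 87.5 − 87 = 0.5

-2, 3, 1, -2.5, 0, 0.5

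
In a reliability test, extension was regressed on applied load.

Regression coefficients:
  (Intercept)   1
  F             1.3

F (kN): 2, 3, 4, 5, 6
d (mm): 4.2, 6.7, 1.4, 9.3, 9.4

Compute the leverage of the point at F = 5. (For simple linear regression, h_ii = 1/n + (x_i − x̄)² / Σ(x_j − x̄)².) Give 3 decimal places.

F̄ = (2 + 3 + 4 + 5 + 6)/5 = 4
Σ(F − F̄)² = 4 + 1 + 0 + 1 + 4 = 10
h = 1/5 + (1)²/10 = 0.2 + 0.1 = 0.300

h = 0.300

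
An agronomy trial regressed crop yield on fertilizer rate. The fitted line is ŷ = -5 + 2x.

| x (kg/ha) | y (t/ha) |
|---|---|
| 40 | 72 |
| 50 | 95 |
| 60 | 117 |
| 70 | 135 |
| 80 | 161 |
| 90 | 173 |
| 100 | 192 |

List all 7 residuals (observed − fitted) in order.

-3, 0, 2, 0, 6, -2, -3

x=40: ŷ = -5 + 2·40 = 75; r = 72 − 75 = -3
x=50: ŷ = -5 + 2·50 = 95; r = 95 − 95 = 0
x=60: ŷ = -5 + 2·60 = 115; r = 117 − 115 = 2
x=70: ŷ = -5 + 2·70 = 135; r = 135 − 135 = 0
x=80: ŷ = -5 + 2·80 = 155; r = 161 − 155 = 6
x=90: ŷ = -5 + 2·90 = 175; r = 173 − 175 = -2
x=100: ŷ = -5 + 2·100 = 195; r = 192 − 195 = -3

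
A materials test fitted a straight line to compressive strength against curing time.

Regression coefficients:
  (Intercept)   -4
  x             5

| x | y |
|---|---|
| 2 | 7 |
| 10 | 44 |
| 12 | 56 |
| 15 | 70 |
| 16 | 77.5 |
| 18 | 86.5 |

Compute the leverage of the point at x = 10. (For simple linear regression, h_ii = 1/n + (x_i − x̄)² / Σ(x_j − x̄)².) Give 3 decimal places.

x̄ = (2 + 10 + 12 + 15 + 16 + 18)/6 = 12.1667
Σ(x − x̄)² = 103.361 + 4.69444 + 0.0277778 + 8.02778 + 14.6944 + 34.0278 = 164.833
h = 1/6 + (-2.16667)²/164.833 = 0.166667 + 0.0284799 = 0.195

h = 0.195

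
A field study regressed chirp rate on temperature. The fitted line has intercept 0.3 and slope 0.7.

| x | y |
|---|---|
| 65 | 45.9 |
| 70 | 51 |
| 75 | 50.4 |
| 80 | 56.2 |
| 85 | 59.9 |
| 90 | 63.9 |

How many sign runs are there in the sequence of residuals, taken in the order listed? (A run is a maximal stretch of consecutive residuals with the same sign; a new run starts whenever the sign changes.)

3 runs

x=65: ŷ = 0.3 + 0.7·65 = 45.8; r = 45.9 − 45.8 = 0.1
x=70: ŷ = 0.3 + 0.7·70 = 49.3; r = 51 − 49.3 = 1.7
x=75: ŷ = 0.3 + 0.7·75 = 52.8; r = 50.4 − 52.8 = -2.4
x=80: ŷ = 0.3 + 0.7·80 = 56.3; r = 56.2 − 56.3 = -0.1
x=85: ŷ = 0.3 + 0.7·85 = 59.8; r = 59.9 − 59.8 = 0.1
x=90: ŷ = 0.3 + 0.7·90 = 63.3; r = 63.9 − 63.3 = 0.6
Signs: + + − − + +
Runs: +×2, −×2, +×2 → 3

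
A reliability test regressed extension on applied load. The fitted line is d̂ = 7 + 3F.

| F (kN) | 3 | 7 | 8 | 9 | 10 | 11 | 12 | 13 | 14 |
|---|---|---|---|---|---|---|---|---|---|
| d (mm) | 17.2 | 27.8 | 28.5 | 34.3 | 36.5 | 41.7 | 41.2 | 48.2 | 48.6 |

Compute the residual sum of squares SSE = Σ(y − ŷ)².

F=3: d̂ = 7 + 3·3 = 16; e = 17.2 − 16 = 1.2
F=7: d̂ = 7 + 3·7 = 28; e = 27.8 − 28 = -0.2
F=8: d̂ = 7 + 3·8 = 31; e = 28.5 − 31 = -2.5
F=9: d̂ = 7 + 3·9 = 34; e = 34.3 − 34 = 0.3
F=10: d̂ = 7 + 3·10 = 37; e = 36.5 − 37 = -0.5
F=11: d̂ = 7 + 3·11 = 40; e = 41.7 − 40 = 1.7
F=12: d̂ = 7 + 3·12 = 43; e = 41.2 − 43 = -1.8
F=13: d̂ = 7 + 3·13 = 46; e = 48.2 − 46 = 2.2
F=14: d̂ = 7 + 3·14 = 49; e = 48.6 − 49 = -0.4
SSE = 1.44 + 0.04 + 6.25 + 0.09 + 0.25 + 2.89 + 3.24 + 4.84 + 0.16 = 19.2

SSE = 19.2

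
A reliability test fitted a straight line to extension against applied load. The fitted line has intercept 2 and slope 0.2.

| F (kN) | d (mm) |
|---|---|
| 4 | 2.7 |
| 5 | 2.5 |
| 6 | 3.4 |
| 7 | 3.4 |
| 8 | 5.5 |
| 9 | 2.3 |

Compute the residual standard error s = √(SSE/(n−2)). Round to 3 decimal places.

s = 1.241

F=4: d̂ = 2 + 0.2·4 = 2.8; r = 2.7 − 2.8 = -0.1
F=5: d̂ = 2 + 0.2·5 = 3; r = 2.5 − 3 = -0.5
F=6: d̂ = 2 + 0.2·6 = 3.2; r = 3.4 − 3.2 = 0.2
F=7: d̂ = 2 + 0.2·7 = 3.4; r = 3.4 − 3.4 = 0
F=8: d̂ = 2 + 0.2·8 = 3.6; r = 5.5 − 3.6 = 1.9
F=9: d̂ = 2 + 0.2·9 = 3.8; r = 2.3 − 3.8 = -1.5
SSE = 0.01 + 0.25 + 0.04 + 0 + 3.61 + 2.25 = 6.16
s = √(6.16/4) = √1.54 ≈ 1.241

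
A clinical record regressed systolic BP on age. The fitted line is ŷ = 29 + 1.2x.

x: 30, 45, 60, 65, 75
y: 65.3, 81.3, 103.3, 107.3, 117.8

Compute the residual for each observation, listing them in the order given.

0.3, -1.7, 2.3, 0.3, -1.2

x=30: ŷ = 29 + 1.2·30 = 65; e = 65.3 − 65 = 0.3
x=45: ŷ = 29 + 1.2·45 = 83; e = 81.3 − 83 = -1.7
x=60: ŷ = 29 + 1.2·60 = 101; e = 103.3 − 101 = 2.3
x=65: ŷ = 29 + 1.2·65 = 107; e = 107.3 − 107 = 0.3
x=75: ŷ = 29 + 1.2·75 = 119; e = 117.8 − 119 = -1.2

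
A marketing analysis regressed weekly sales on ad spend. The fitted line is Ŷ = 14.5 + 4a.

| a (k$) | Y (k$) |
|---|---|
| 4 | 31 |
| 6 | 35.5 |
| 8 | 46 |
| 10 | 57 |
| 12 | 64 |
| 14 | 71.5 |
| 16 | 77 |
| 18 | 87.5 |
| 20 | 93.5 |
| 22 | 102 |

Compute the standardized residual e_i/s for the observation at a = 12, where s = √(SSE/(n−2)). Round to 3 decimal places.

a=4: Ŷ = 14.5 + 4·4 = 30.5; e = 31 − 30.5 = 0.5
a=6: Ŷ = 14.5 + 4·6 = 38.5; e = 35.5 − 38.5 = -3
a=8: Ŷ = 14.5 + 4·8 = 46.5; e = 46 − 46.5 = -0.5
a=10: Ŷ = 14.5 + 4·10 = 54.5; e = 57 − 54.5 = 2.5
a=12: Ŷ = 14.5 + 4·12 = 62.5; e = 64 − 62.5 = 1.5
a=14: Ŷ = 14.5 + 4·14 = 70.5; e = 71.5 − 70.5 = 1
a=16: Ŷ = 14.5 + 4·16 = 78.5; e = 77 − 78.5 = -1.5
a=18: Ŷ = 14.5 + 4·18 = 86.5; e = 87.5 − 86.5 = 1
a=20: Ŷ = 14.5 + 4·20 = 94.5; e = 93.5 − 94.5 = -1
a=22: Ŷ = 14.5 + 4·22 = 102.5; e = 102 − 102.5 = -0.5
SSE = 0.25 + 9 + 0.25 + 6.25 + 2.25 + 1 + 2.25 + 1 + 1 + 0.25 = 23.5
s = √(23.5/8) = 1.71391
e/s = 1.5 / 1.71391 = 0.875

0.875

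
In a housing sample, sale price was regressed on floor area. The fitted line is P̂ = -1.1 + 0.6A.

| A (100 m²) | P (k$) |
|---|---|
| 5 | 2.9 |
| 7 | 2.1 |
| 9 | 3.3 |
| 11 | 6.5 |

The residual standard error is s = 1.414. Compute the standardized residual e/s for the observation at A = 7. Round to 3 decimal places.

-0.707

P̂ = -1.1 + 0.6·7 = 3.1
e = 2.1 − 3.1 = -1
e/s = -1 / 1.414 = -0.707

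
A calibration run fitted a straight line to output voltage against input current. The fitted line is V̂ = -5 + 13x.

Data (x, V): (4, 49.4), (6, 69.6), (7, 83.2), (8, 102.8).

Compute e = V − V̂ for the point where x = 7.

V̂ = -5 + 13·7 = 86
e = 83.2 − 86 = -2.8

e = -2.8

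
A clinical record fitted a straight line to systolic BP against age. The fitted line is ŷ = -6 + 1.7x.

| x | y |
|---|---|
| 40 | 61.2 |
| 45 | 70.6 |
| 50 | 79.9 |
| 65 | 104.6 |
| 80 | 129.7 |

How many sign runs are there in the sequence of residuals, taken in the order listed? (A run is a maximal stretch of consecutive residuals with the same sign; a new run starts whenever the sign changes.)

3 runs

x=40: ŷ = -6 + 1.7·40 = 62; e = 61.2 − 62 = -0.8
x=45: ŷ = -6 + 1.7·45 = 70.5; e = 70.6 − 70.5 = 0.1
x=50: ŷ = -6 + 1.7·50 = 79; e = 79.9 − 79 = 0.9
x=65: ŷ = -6 + 1.7·65 = 104.5; e = 104.6 − 104.5 = 0.1
x=80: ŷ = -6 + 1.7·80 = 130; e = 129.7 − 130 = -0.3
Signs: − + + + −
Runs: −×1, +×3, −×1 → 3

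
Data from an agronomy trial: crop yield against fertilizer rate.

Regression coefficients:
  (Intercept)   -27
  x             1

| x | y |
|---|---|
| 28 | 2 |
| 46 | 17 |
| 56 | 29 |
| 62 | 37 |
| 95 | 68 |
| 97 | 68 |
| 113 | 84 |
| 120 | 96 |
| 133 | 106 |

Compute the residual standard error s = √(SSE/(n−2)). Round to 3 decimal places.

x=28: ŷ = -27 + 28 = 1; e = 2 − 1 = 1
x=46: ŷ = -27 + 46 = 19; e = 17 − 19 = -2
x=56: ŷ = -27 + 56 = 29; e = 29 − 29 = 0
x=62: ŷ = -27 + 62 = 35; e = 37 − 35 = 2
x=95: ŷ = -27 + 95 = 68; e = 68 − 68 = 0
x=97: ŷ = -27 + 97 = 70; e = 68 − 70 = -2
x=113: ŷ = -27 + 113 = 86; e = 84 − 86 = -2
x=120: ŷ = -27 + 120 = 93; e = 96 − 93 = 3
x=133: ŷ = -27 + 133 = 106; e = 106 − 106 = 0
SSE = 1 + 4 + 0 + 4 + 0 + 4 + 4 + 9 + 0 = 26
s = √(26/7) = √3.71429 ≈ 1.927

s = 1.927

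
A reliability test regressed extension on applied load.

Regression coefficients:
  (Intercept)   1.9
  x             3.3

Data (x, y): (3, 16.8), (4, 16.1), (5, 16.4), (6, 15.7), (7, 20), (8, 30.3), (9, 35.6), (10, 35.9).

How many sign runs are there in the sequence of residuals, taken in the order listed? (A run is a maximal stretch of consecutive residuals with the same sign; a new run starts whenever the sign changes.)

3 runs

x=3: ŷ = 1.9 + 3.3·3 = 11.8; r = 16.8 − 11.8 = 5
x=4: ŷ = 1.9 + 3.3·4 = 15.1; r = 16.1 − 15.1 = 1
x=5: ŷ = 1.9 + 3.3·5 = 18.4; r = 16.4 − 18.4 = -2
x=6: ŷ = 1.9 + 3.3·6 = 21.7; r = 15.7 − 21.7 = -6
x=7: ŷ = 1.9 + 3.3·7 = 25; r = 20 − 25 = -5
x=8: ŷ = 1.9 + 3.3·8 = 28.3; r = 30.3 − 28.3 = 2
x=9: ŷ = 1.9 + 3.3·9 = 31.6; r = 35.6 − 31.6 = 4
x=10: ŷ = 1.9 + 3.3·10 = 34.9; r = 35.9 − 34.9 = 1
Signs: + + − − − + + +
Runs: +×2, −×3, +×3 → 3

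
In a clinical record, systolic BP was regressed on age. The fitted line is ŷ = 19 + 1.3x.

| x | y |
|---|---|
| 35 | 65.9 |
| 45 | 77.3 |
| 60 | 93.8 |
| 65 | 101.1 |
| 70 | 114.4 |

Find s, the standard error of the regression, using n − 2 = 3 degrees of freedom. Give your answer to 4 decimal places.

s = 3.5289

x=35: ŷ = 19 + 1.3·35 = 64.5; r = 65.9 − 64.5 = 1.4
x=45: ŷ = 19 + 1.3·45 = 77.5; r = 77.3 − 77.5 = -0.2
x=60: ŷ = 19 + 1.3·60 = 97; r = 93.8 − 97 = -3.2
x=65: ŷ = 19 + 1.3·65 = 103.5; r = 101.1 − 103.5 = -2.4
x=70: ŷ = 19 + 1.3·70 = 110; r = 114.4 − 110 = 4.4
SSE = 1.96 + 0.04 + 10.24 + 5.76 + 19.36 = 37.36
s = √(37.36/3) = √12.4533 ≈ 3.5289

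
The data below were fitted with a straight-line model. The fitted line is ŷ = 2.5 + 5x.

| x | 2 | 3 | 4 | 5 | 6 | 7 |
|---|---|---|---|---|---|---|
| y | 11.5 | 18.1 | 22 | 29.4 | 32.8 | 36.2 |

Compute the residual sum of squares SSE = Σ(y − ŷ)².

x=2: ŷ = 2.5 + 5·2 = 12.5; r = 11.5 − 12.5 = -1
x=3: ŷ = 2.5 + 5·3 = 17.5; r = 18.1 − 17.5 = 0.6
x=4: ŷ = 2.5 + 5·4 = 22.5; r = 22 − 22.5 = -0.5
x=5: ŷ = 2.5 + 5·5 = 27.5; r = 29.4 − 27.5 = 1.9
x=6: ŷ = 2.5 + 5·6 = 32.5; r = 32.8 − 32.5 = 0.3
x=7: ŷ = 2.5 + 5·7 = 37.5; r = 36.2 − 37.5 = -1.3
SSE = 1 + 0.36 + 0.25 + 3.61 + 0.09 + 1.69 = 7

SSE = 7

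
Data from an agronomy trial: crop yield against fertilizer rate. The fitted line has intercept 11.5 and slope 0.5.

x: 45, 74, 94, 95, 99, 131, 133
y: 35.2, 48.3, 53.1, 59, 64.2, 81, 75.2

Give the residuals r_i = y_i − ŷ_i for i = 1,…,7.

x=45: ŷ = 11.5 + 0.5·45 = 34; r = 35.2 − 34 = 1.2
x=74: ŷ = 11.5 + 0.5·74 = 48.5; r = 48.3 − 48.5 = -0.2
x=94: ŷ = 11.5 + 0.5·94 = 58.5; r = 53.1 − 58.5 = -5.4
x=95: ŷ = 11.5 + 0.5·95 = 59; r = 59 − 59 = 0
x=99: ŷ = 11.5 + 0.5·99 = 61; r = 64.2 − 61 = 3.2
x=131: ŷ = 11.5 + 0.5·131 = 77; r = 81 − 77 = 4
x=133: ŷ = 11.5 + 0.5·133 = 78; r = 75.2 − 78 = -2.8

1.2, -0.2, -5.4, 0, 3.2, 4, -2.8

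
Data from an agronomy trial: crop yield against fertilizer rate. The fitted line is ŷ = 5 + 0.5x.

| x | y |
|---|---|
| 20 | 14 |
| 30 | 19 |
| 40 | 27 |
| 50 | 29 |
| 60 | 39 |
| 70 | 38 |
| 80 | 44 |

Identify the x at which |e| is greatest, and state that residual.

x=20: ŷ = 5 + 0.5·20 = 15; e = 14 − 15 = -1
x=30: ŷ = 5 + 0.5·30 = 20; e = 19 − 20 = -1
x=40: ŷ = 5 + 0.5·40 = 25; e = 27 − 25 = 2
x=50: ŷ = 5 + 0.5·50 = 30; e = 29 − 30 = -1
x=60: ŷ = 5 + 0.5·60 = 35; e = 39 − 35 = 4
x=70: ŷ = 5 + 0.5·70 = 40; e = 38 − 40 = -2
x=80: ŷ = 5 + 0.5·80 = 45; e = 44 − 45 = -1
Largest |e| is 4 at x = 60, residual 4.

x = 60, e = 4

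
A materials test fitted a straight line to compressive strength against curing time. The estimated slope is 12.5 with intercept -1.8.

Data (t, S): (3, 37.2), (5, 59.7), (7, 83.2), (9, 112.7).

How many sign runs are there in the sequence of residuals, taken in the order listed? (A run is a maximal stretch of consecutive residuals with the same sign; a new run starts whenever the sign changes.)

t=3: Ŝ = -1.8 + 12.5·3 = 35.7; r = 37.2 − 35.7 = 1.5
t=5: Ŝ = -1.8 + 12.5·5 = 60.7; r = 59.7 − 60.7 = -1
t=7: Ŝ = -1.8 + 12.5·7 = 85.7; r = 83.2 − 85.7 = -2.5
t=9: Ŝ = -1.8 + 12.5·9 = 110.7; r = 112.7 − 110.7 = 2
Signs: + − − +
Runs: +×1, −×2, +×1 → 3

3 runs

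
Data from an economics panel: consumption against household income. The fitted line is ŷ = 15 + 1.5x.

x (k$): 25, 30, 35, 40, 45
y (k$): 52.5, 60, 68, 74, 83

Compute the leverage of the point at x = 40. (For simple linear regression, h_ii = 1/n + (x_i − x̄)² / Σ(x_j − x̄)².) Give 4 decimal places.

h = 0.3000

x̄ = (25 + 30 + 35 + 40 + 45)/5 = 35
Σ(x − x̄)² = 100 + 25 + 0 + 25 + 100 = 250
h = 1/5 + (5)²/250 = 0.2 + 0.1 = 0.3000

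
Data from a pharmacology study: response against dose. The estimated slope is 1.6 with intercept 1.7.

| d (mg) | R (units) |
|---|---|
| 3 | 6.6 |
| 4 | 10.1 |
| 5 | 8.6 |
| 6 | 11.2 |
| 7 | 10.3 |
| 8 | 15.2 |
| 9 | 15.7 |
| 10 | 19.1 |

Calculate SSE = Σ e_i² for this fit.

d=3: R̂ = 1.7 + 1.6·3 = 6.5; e = 6.6 − 6.5 = 0.1
d=4: R̂ = 1.7 + 1.6·4 = 8.1; e = 10.1 − 8.1 = 2
d=5: R̂ = 1.7 + 1.6·5 = 9.7; e = 8.6 − 9.7 = -1.1
d=6: R̂ = 1.7 + 1.6·6 = 11.3; e = 11.2 − 11.3 = -0.1
d=7: R̂ = 1.7 + 1.6·7 = 12.9; e = 10.3 − 12.9 = -2.6
d=8: R̂ = 1.7 + 1.6·8 = 14.5; e = 15.2 − 14.5 = 0.7
d=9: R̂ = 1.7 + 1.6·9 = 16.1; e = 15.7 − 16.1 = -0.4
d=10: R̂ = 1.7 + 1.6·10 = 17.7; e = 19.1 − 17.7 = 1.4
SSE = 0.01 + 4 + 1.21 + 0.01 + 6.76 + 0.49 + 0.16 + 1.96 = 14.6

SSE = 14.6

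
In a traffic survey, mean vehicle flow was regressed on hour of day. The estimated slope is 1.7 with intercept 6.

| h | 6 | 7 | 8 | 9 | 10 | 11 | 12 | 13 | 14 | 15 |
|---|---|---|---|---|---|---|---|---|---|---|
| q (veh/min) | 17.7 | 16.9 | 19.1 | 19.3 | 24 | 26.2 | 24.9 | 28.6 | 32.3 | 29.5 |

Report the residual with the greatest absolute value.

h=6: ŷ = 6 + 1.7·6 = 16.2; e = 17.7 − 16.2 = 1.5
h=7: ŷ = 6 + 1.7·7 = 17.9; e = 16.9 − 17.9 = -1
h=8: ŷ = 6 + 1.7·8 = 19.6; e = 19.1 − 19.6 = -0.5
h=9: ŷ = 6 + 1.7·9 = 21.3; e = 19.3 − 21.3 = -2
h=10: ŷ = 6 + 1.7·10 = 23; e = 24 − 23 = 1
h=11: ŷ = 6 + 1.7·11 = 24.7; e = 26.2 − 24.7 = 1.5
h=12: ŷ = 6 + 1.7·12 = 26.4; e = 24.9 − 26.4 = -1.5
h=13: ŷ = 6 + 1.7·13 = 28.1; e = 28.6 − 28.1 = 0.5
h=14: ŷ = 6 + 1.7·14 = 29.8; e = 32.3 − 29.8 = 2.5
h=15: ŷ = 6 + 1.7·15 = 31.5; e = 29.5 − 31.5 = -2
Largest |e| is 2.5 at h = 14, residual 2.5.

e = 2.5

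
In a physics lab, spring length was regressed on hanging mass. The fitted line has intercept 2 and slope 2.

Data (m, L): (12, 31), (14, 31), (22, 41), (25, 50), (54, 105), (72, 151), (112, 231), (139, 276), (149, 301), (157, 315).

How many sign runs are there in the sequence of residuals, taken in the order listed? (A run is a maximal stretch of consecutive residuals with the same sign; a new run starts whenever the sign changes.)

6 runs

m=12: L̂ = 2 + 2·12 = 26; r = 31 − 26 = 5
m=14: L̂ = 2 + 2·14 = 30; r = 31 − 30 = 1
m=22: L̂ = 2 + 2·22 = 46; r = 41 − 46 = -5
m=25: L̂ = 2 + 2·25 = 52; r = 50 − 52 = -2
m=54: L̂ = 2 + 2·54 = 110; r = 105 − 110 = -5
m=72: L̂ = 2 + 2·72 = 146; r = 151 − 146 = 5
m=112: L̂ = 2 + 2·112 = 226; r = 231 − 226 = 5
m=139: L̂ = 2 + 2·139 = 280; r = 276 − 280 = -4
m=149: L̂ = 2 + 2·149 = 300; r = 301 − 300 = 1
m=157: L̂ = 2 + 2·157 = 316; r = 315 − 316 = -1
Signs: + + − − − + + − + −
Runs: +×2, −×3, +×2, −×1, +×1, −×1 → 6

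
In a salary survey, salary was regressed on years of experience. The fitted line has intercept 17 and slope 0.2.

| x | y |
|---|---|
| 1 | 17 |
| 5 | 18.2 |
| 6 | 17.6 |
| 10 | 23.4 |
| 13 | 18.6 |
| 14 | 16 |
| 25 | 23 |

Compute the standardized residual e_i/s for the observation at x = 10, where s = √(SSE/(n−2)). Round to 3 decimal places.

x=1: ŷ = 17 + 0.2·1 = 17.2; e = 17 − 17.2 = -0.2
x=5: ŷ = 17 + 0.2·5 = 18; e = 18.2 − 18 = 0.2
x=6: ŷ = 17 + 0.2·6 = 18.2; e = 17.6 − 18.2 = -0.6
x=10: ŷ = 17 + 0.2·10 = 19; e = 23.4 − 19 = 4.4
x=13: ŷ = 17 + 0.2·13 = 19.6; e = 18.6 − 19.6 = -1
x=14: ŷ = 17 + 0.2·14 = 19.8; e = 16 − 19.8 = -3.8
x=25: ŷ = 17 + 0.2·25 = 22; e = 23 − 22 = 1
SSE = 0.04 + 0.04 + 0.36 + 19.36 + 1 + 14.44 + 1 = 36.24
s = √(36.24/5) = 2.69221
e/s = 4.4 / 2.69221 = 1.634

1.634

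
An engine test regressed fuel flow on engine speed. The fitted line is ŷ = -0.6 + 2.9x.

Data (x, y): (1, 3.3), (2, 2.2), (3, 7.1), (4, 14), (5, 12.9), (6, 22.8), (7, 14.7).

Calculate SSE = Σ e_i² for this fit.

x=1: ŷ = -0.6 + 2.9·1 = 2.3; e = 3.3 − 2.3 = 1
x=2: ŷ = -0.6 + 2.9·2 = 5.2; e = 2.2 − 5.2 = -3
x=3: ŷ = -0.6 + 2.9·3 = 8.1; e = 7.1 − 8.1 = -1
x=4: ŷ = -0.6 + 2.9·4 = 11; e = 14 − 11 = 3
x=5: ŷ = -0.6 + 2.9·5 = 13.9; e = 12.9 − 13.9 = -1
x=6: ŷ = -0.6 + 2.9·6 = 16.8; e = 22.8 − 16.8 = 6
x=7: ŷ = -0.6 + 2.9·7 = 19.7; e = 14.7 − 19.7 = -5
SSE = 1 + 9 + 1 + 9 + 1 + 36 + 25 = 82

SSE = 82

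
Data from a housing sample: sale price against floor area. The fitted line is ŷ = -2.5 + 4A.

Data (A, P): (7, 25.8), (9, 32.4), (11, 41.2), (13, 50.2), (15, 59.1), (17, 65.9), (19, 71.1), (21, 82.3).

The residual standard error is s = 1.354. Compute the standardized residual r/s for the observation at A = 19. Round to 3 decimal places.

-1.773

ŷ = -2.5 + 4·19 = 73.5
r = 71.1 − 73.5 = -2.4
r/s = -2.4 / 1.354 = -1.773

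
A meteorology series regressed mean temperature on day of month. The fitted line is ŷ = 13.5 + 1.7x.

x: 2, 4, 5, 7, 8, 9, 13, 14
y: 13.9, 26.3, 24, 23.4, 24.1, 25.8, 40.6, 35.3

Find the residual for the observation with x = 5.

ŷ = 13.5 + 1.7·5 = 22
e = 24 − 22 = 2

e = 2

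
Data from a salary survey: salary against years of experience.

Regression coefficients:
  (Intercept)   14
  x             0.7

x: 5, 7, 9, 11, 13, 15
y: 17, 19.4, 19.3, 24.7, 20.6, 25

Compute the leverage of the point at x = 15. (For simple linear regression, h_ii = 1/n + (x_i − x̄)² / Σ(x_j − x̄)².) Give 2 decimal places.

x̄ = (5 + 7 + 9 + 11 + 13 + 15)/6 = 10
Σ(x − x̄)² = 25 + 9 + 1 + 1 + 9 + 25 = 70
h = 1/6 + (5)²/70 = 0.166667 + 0.357143 = 0.52

h = 0.52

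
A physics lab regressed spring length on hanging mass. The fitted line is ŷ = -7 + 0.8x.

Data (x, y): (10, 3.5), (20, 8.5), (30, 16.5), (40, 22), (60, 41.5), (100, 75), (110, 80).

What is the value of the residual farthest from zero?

x=10: ŷ = -7 + 0.8·10 = 1; e = 3.5 − 1 = 2.5
x=20: ŷ = -7 + 0.8·20 = 9; e = 8.5 − 9 = -0.5
x=30: ŷ = -7 + 0.8·30 = 17; e = 16.5 − 17 = -0.5
x=40: ŷ = -7 + 0.8·40 = 25; e = 22 − 25 = -3
x=60: ŷ = -7 + 0.8·60 = 41; e = 41.5 − 41 = 0.5
x=100: ŷ = -7 + 0.8·100 = 73; e = 75 − 73 = 2
x=110: ŷ = -7 + 0.8·110 = 81; e = 80 − 81 = -1
Largest |e| is 3 at x = 40, residual -3.

e = -3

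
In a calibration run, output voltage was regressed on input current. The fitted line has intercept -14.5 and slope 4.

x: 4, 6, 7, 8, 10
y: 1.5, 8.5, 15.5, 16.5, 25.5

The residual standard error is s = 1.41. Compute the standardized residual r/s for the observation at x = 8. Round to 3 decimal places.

-0.709

ŷ = -14.5 + 4·8 = 17.5
r = 16.5 − 17.5 = -1
r/s = -1 / 1.41 = -0.709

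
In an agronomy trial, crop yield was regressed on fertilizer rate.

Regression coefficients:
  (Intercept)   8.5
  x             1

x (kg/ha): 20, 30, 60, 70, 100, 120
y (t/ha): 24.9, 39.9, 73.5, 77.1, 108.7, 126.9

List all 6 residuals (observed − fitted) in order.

-3.6, 1.4, 5, -1.4, 0.2, -1.6

x=20: ŷ = 8.5 + 20 = 28.5; e = 24.9 − 28.5 = -3.6
x=30: ŷ = 8.5 + 30 = 38.5; e = 39.9 − 38.5 = 1.4
x=60: ŷ = 8.5 + 60 = 68.5; e = 73.5 − 68.5 = 5
x=70: ŷ = 8.5 + 70 = 78.5; e = 77.1 − 78.5 = -1.4
x=100: ŷ = 8.5 + 100 = 108.5; e = 108.7 − 108.5 = 0.2
x=120: ŷ = 8.5 + 120 = 128.5; e = 126.9 − 128.5 = -1.6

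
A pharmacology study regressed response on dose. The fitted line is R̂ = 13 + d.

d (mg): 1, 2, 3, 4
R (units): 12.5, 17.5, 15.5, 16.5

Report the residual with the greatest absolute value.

e = 2.5

d=1: R̂ = 13 + 1 = 14; e = 12.5 − 14 = -1.5
d=2: R̂ = 13 + 2 = 15; e = 17.5 − 15 = 2.5
d=3: R̂ = 13 + 3 = 16; e = 15.5 − 16 = -0.5
d=4: R̂ = 13 + 4 = 17; e = 16.5 − 17 = -0.5
Largest |e| is 2.5 at d = 2, residual 2.5.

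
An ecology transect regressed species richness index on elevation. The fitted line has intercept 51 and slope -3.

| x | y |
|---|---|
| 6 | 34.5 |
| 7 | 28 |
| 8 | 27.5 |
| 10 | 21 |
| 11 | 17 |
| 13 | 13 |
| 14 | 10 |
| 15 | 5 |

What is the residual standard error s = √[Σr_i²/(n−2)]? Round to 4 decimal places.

s = 1.3229

x=6: ŷ = 51 − 3·6 = 33; r = 34.5 − 33 = 1.5
x=7: ŷ = 51 − 3·7 = 30; r = 28 − 30 = -2
x=8: ŷ = 51 − 3·8 = 27; r = 27.5 − 27 = 0.5
x=10: ŷ = 51 − 3·10 = 21; r = 21 − 21 = 0
x=11: ŷ = 51 − 3·11 = 18; r = 17 − 18 = -1
x=13: ŷ = 51 − 3·13 = 12; r = 13 − 12 = 1
x=14: ŷ = 51 − 3·14 = 9; r = 10 − 9 = 1
x=15: ŷ = 51 − 3·15 = 6; r = 5 − 6 = -1
SSE = 2.25 + 4 + 0.25 + 0 + 1 + 1 + 1 + 1 = 10.5
s = √(10.5/6) = √1.75 ≈ 1.3229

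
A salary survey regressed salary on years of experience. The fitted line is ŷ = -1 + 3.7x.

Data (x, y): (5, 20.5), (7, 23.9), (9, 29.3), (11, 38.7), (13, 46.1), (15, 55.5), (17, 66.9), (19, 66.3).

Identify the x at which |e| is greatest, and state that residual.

x = 17, e = 5

x=5: ŷ = -1 + 3.7·5 = 17.5; e = 20.5 − 17.5 = 3
x=7: ŷ = -1 + 3.7·7 = 24.9; e = 23.9 − 24.9 = -1
x=9: ŷ = -1 + 3.7·9 = 32.3; e = 29.3 − 32.3 = -3
x=11: ŷ = -1 + 3.7·11 = 39.7; e = 38.7 − 39.7 = -1
x=13: ŷ = -1 + 3.7·13 = 47.1; e = 46.1 − 47.1 = -1
x=15: ŷ = -1 + 3.7·15 = 54.5; e = 55.5 − 54.5 = 1
x=17: ŷ = -1 + 3.7·17 = 61.9; e = 66.9 − 61.9 = 5
x=19: ŷ = -1 + 3.7·19 = 69.3; e = 66.3 − 69.3 = -3
Largest |e| is 5 at x = 17, residual 5.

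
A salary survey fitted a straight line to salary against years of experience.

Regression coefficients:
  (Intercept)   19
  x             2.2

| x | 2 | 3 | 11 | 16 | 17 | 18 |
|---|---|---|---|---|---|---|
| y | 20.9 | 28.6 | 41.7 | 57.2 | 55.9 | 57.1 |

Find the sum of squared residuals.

SSE = 29

x=2: ŷ = 19 + 2.2·2 = 23.4; e = 20.9 − 23.4 = -2.5
x=3: ŷ = 19 + 2.2·3 = 25.6; e = 28.6 − 25.6 = 3
x=11: ŷ = 19 + 2.2·11 = 43.2; e = 41.7 − 43.2 = -1.5
x=16: ŷ = 19 + 2.2·16 = 54.2; e = 57.2 − 54.2 = 3
x=17: ŷ = 19 + 2.2·17 = 56.4; e = 55.9 − 56.4 = -0.5
x=18: ŷ = 19 + 2.2·18 = 58.6; e = 57.1 − 58.6 = -1.5
SSE = 6.25 + 9 + 2.25 + 9 + 0.25 + 2.25 = 29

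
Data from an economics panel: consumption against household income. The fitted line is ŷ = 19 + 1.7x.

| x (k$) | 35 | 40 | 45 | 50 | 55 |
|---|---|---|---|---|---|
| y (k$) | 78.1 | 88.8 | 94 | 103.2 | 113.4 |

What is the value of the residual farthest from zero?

r = 1.8

x=35: ŷ = 19 + 1.7·35 = 78.5; r = 78.1 − 78.5 = -0.4
x=40: ŷ = 19 + 1.7·40 = 87; r = 88.8 − 87 = 1.8
x=45: ŷ = 19 + 1.7·45 = 95.5; r = 94 − 95.5 = -1.5
x=50: ŷ = 19 + 1.7·50 = 104; r = 103.2 − 104 = -0.8
x=55: ŷ = 19 + 1.7·55 = 112.5; r = 113.4 − 112.5 = 0.9
Largest |r| is 1.8 at x = 40, residual 1.8.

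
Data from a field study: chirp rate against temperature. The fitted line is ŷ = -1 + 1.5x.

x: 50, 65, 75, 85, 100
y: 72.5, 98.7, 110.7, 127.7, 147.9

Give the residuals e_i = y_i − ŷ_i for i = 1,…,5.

x=50: ŷ = -1 + 1.5·50 = 74; e = 72.5 − 74 = -1.5
x=65: ŷ = -1 + 1.5·65 = 96.5; e = 98.7 − 96.5 = 2.2
x=75: ŷ = -1 + 1.5·75 = 111.5; e = 110.7 − 111.5 = -0.8
x=85: ŷ = -1 + 1.5·85 = 126.5; e = 127.7 − 126.5 = 1.2
x=100: ŷ = -1 + 1.5·100 = 149; e = 147.9 − 149 = -1.1

-1.5, 2.2, -0.8, 1.2, -1.1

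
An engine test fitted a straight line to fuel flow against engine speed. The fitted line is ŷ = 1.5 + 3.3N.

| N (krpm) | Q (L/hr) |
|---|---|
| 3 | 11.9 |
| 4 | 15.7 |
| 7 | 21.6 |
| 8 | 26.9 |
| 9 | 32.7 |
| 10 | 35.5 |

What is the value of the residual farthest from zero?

N=3: ŷ = 1.5 + 3.3·3 = 11.4; e = 11.9 − 11.4 = 0.5
N=4: ŷ = 1.5 + 3.3·4 = 14.7; e = 15.7 − 14.7 = 1
N=7: ŷ = 1.5 + 3.3·7 = 24.6; e = 21.6 − 24.6 = -3
N=8: ŷ = 1.5 + 3.3·8 = 27.9; e = 26.9 − 27.9 = -1
N=9: ŷ = 1.5 + 3.3·9 = 31.2; e = 32.7 − 31.2 = 1.5
N=10: ŷ = 1.5 + 3.3·10 = 34.5; e = 35.5 − 34.5 = 1
Largest |e| is 3 at N = 7, residual -3.

e = -3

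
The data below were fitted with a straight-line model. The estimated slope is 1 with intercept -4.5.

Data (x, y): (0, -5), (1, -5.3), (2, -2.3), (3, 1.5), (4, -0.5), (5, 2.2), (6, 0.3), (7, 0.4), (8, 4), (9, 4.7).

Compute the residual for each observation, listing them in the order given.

x=0: ŷ = -4.5 + 0 = -4.5; e = -5 − (-4.5) = -0.5
x=1: ŷ = -4.5 + 1 = -3.5; e = -5.3 − (-3.5) = -1.8
x=2: ŷ = -4.5 + 2 = -2.5; e = -2.3 − (-2.5) = 0.2
x=3: ŷ = -4.5 + 3 = -1.5; e = 1.5 − (-1.5) = 3
x=4: ŷ = -4.5 + 4 = -0.5; e = -0.5 − (-0.5) = 0
x=5: ŷ = -4.5 + 5 = 0.5; e = 2.2 − 0.5 = 1.7
x=6: ŷ = -4.5 + 6 = 1.5; e = 0.3 − 1.5 = -1.2
x=7: ŷ = -4.5 + 7 = 2.5; e = 0.4 − 2.5 = -2.1
x=8: ŷ = -4.5 + 8 = 3.5; e = 4 − 3.5 = 0.5
x=9: ŷ = -4.5 + 9 = 4.5; e = 4.7 − 4.5 = 0.2

-0.5, -1.8, 0.2, 3, 0, 1.7, -1.2, -2.1, 0.5, 0.2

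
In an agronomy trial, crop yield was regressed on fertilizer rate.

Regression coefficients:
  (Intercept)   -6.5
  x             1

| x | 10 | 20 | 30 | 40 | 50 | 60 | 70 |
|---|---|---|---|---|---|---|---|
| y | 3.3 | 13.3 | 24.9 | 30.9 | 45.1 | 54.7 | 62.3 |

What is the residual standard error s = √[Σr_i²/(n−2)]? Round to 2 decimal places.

x=10: ŷ = -6.5 + 10 = 3.5; r = 3.3 − 3.5 = -0.2
x=20: ŷ = -6.5 + 20 = 13.5; r = 13.3 − 13.5 = -0.2
x=30: ŷ = -6.5 + 30 = 23.5; r = 24.9 − 23.5 = 1.4
x=40: ŷ = -6.5 + 40 = 33.5; r = 30.9 − 33.5 = -2.6
x=50: ŷ = -6.5 + 50 = 43.5; r = 45.1 − 43.5 = 1.6
x=60: ŷ = -6.5 + 60 = 53.5; r = 54.7 − 53.5 = 1.2
x=70: ŷ = -6.5 + 70 = 63.5; r = 62.3 − 63.5 = -1.2
SSE = 0.04 + 0.04 + 1.96 + 6.76 + 2.56 + 1.44 + 1.44 = 14.24
s = √(14.24/5) = √2.848 ≈ 1.69

s = 1.69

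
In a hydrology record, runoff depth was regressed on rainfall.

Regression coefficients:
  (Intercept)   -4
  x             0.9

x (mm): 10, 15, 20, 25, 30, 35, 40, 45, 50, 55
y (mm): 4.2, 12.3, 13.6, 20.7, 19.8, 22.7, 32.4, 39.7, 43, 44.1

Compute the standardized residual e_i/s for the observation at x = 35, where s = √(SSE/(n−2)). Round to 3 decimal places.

-1.709

x=10: ŷ = -4 + 0.9·10 = 5; e = 4.2 − 5 = -0.8
x=15: ŷ = -4 + 0.9·15 = 9.5; e = 12.3 − 9.5 = 2.8
x=20: ŷ = -4 + 0.9·20 = 14; e = 13.6 − 14 = -0.4
x=25: ŷ = -4 + 0.9·25 = 18.5; e = 20.7 − 18.5 = 2.2
x=30: ŷ = -4 + 0.9·30 = 23; e = 19.8 − 23 = -3.2
x=35: ŷ = -4 + 0.9·35 = 27.5; e = 22.7 − 27.5 = -4.8
x=40: ŷ = -4 + 0.9·40 = 32; e = 32.4 − 32 = 0.4
x=45: ŷ = -4 + 0.9·45 = 36.5; e = 39.7 − 36.5 = 3.2
x=50: ŷ = -4 + 0.9·50 = 41; e = 43 − 41 = 2
x=55: ŷ = -4 + 0.9·55 = 45.5; e = 44.1 − 45.5 = -1.4
SSE = 0.64 + 7.84 + 0.16 + 4.84 + 10.24 + 23.04 + 0.16 + 10.24 + 4 + 1.96 = 63.12
s = √(63.12/8) = 2.80891
e/s = -4.8 / 2.80891 = -1.709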